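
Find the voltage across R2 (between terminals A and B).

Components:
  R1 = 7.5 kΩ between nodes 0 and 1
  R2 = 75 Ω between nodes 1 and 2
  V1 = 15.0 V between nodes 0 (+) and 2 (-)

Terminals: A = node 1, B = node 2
R1 and R2 are in series across V1 (node 0 → node 1 → node 2), and the output A–B is taken across R2, so this is a voltage divider.
Series current: I = V1/(R1 + R2) = 15/(7500 + 75) = 15/7575 = 0.00198 A
V_R2 = I × R2 = V1 × R2/(R1 + R2) = 15 × 75/7575 = 0.1485 V

Final answer: 0.1485 V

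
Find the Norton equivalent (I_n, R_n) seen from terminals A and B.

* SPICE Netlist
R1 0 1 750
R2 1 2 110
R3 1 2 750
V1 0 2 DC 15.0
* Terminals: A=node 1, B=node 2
Find the Thévenin equivalent first; then I_n = V_th/R_th and R_n = R_th.
Step 1 — V_th is the open-circuit voltage V_A - V_B (nothing connected across the terminals).
Nodal analysis, taking node 2 as the 0 V reference.
Source V1 fixes V_0 = 15 V.
KCL at each unknown node (sum of currents leaving = 0; resistances in Ω):
  Node 1: (V_1 - 15)/750 + (V_1 - 0)/110 + (V_1 - 0)/750 = 0
Collecting terms: 0.01176 × V_1 = 0.02  =>  V_1 = 1.701 V
V_th = V_1 - V_2 = 1.701 - 0 = 1.701 V
Step 2 — R_th: zero the source — replace V1 by a short circuit (node 2 merges into node 0) — and find the resistance seen between A (node 1) and B (node 0).
Reduce the network between node 1 (A) and node 0 (B) by series/parallel combination:
  Rp1 = R1 ‖ R2 ‖ R3 (parallel, all between nodes 0 and 1) = 1/(1/750 + 1/110 + 1/750) = 85.05 Ω
R_th = 85.05 Ω
I_n = V_th/R_th = 1.701/85.05 = 0.02 A, and R_n = R_th = 85.05 Ω

Final answer: I_n = 0.02 A, R_n = 85.05 Ω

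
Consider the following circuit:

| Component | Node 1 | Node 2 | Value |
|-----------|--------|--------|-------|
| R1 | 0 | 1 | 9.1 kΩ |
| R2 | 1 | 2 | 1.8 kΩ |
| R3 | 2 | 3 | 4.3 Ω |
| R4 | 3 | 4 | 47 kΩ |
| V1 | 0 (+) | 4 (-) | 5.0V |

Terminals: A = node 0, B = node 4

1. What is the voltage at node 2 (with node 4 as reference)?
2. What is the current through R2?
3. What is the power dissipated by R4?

Nodal analysis, taking node 4 as the 0 V reference.
Source V1 fixes V_0 = 5 V.
KCL at each unknown node (sum of currents leaving = 0; resistances in Ω):
  Node 1: (V_1 - 5)/9100 + (V_1 - V_2)/1800 = 0
  Node 2: (V_2 - V_1)/1800 + (V_2 - V_3)/4.3 = 0
  Node 3: (V_3 - V_2)/4.3 + (V_3 - 0)/47000 = 0
Collecting terms (coefficients in siemens):
  0.0006654·V_1 - 0.0005556·V_2 = 0.0005495
  0.2331·V_2 - 0.0005556·V_1 - 0.2326·V_3 = 0
  0.2326·V_3 - 0.2326·V_2 = 0
Solving these 3 simultaneous equations (Gaussian elimination) gives:
  V_1 = 4.214 V, V_2 = 4.059 V, V_3 = 4.058 V
Part 1:
  Read off the nodal solution: V_2 = 4.059 V
Part 2:
  I_R2 = (V_1 - V_2)/R2 = (4.214 - 4.059)/1800 = 0.00008635 A
  Magnitude: I_R2 = 0.00008635 A
Part 3:
  I_R4 = (V_3 - V_4)/R4 = (4.058 - 0)/47000 = 0.00008635 A
  P_R4 = I_R4² × R4 = (0.00008635)² × 47000 = 0.0003504 W

Final answers:
1. V_2 = 4.059 V
2. I_R2 = 8.635e-05 A
3. P_R4 = 0.0003504 W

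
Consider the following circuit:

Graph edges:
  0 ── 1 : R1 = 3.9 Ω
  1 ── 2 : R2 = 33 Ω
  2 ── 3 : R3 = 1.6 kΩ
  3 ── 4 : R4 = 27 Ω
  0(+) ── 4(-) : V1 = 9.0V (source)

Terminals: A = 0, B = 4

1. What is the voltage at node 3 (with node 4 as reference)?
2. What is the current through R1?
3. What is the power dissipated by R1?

Nodal analysis, taking node 4 as the 0 V reference.
Source V1 fixes V_0 = 9 V.
KCL at each unknown node (sum of currents leaving = 0; resistances in Ω):
  Node 1: (V_1 - 9)/3.9 + (V_1 - V_2)/33 = 0
  Node 2: (V_2 - V_1)/33 + (V_2 - V_3)/1600 = 0
  Node 3: (V_3 - V_2)/1600 + (V_3 - 0)/27 = 0
Collecting terms (coefficients in siemens):
  0.2867·V_1 - 0.0303·V_2 = 2.308
  0.03093·V_2 - 0.0303·V_1 - 0.000625·V_3 = 0
  0.03766·V_3 - 0.000625·V_2 = 0
Solving these 3 simultaneous equations (Gaussian elimination) gives:
  V_1 = 8.979 V, V_2 = 8.8 V, V_3 = 0.146 V
Part 1:
  Read off the nodal solution: V_3 = 0.146 V
Part 2:
  I_R1 = (V_0 - V_1)/R1 = (9 - 8.979)/3.9 = 0.005409 A
  Magnitude: I_R1 = 0.005409 A
Part 3:
  I_R1 = (V_0 - V_1)/R1 = (9 - 8.979)/3.9 = 0.005409 A
  P_R1 = I_R1² × R1 = (0.005409)² × 3.9 = 0.0001141 W

Final answers:
1. V_3 = 0.146 V
2. I_R1 = 0.005409 A
3. P_R1 = 0.0001141 W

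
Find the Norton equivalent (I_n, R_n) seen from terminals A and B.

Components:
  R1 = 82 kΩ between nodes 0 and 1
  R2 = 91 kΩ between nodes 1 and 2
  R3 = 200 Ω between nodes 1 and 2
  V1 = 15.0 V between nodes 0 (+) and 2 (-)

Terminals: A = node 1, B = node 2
Find the Thévenin equivalent first; then I_n = V_th/R_th and R_n = R_th.
Step 1 — V_th is the open-circuit voltage V_A - V_B (nothing connected across the terminals).
Nodal analysis, taking node 2 as the 0 V reference.
Source V1 fixes V_0 = 15 V.
KCL at each unknown node (sum of currents leaving = 0; resistances in Ω):
  Node 1: (V_1 - 15)/82000 + (V_1 - 0)/91000 + (V_1 - 0)/200 = 0
Collecting terms: 0.005023 × V_1 = 0.0001829  =>  V_1 = 0.03642 V
V_th = V_1 - V_2 = 0.03642 - 0 = 0.03642 V
Step 2 — R_th: zero the source — replace V1 by a short circuit (node 2 merges into node 0) — and find the resistance seen between A (node 1) and B (node 0).
Reduce the network between node 1 (A) and node 0 (B) by series/parallel combination:
  Rp1 = R1 ‖ R2 ‖ R3 (parallel, all between nodes 0 and 1) = 1/(1/82000 + 1/91000 + 1/200) = 199.1 Ω
R_th = 199.1 Ω
I_n = V_th/R_th = 0.03642/199.1 = 0.0001829 A, and R_n = R_th = 199.1 Ω

Final answer: I_n = 0.0001829 A, R_n = 199.1 Ω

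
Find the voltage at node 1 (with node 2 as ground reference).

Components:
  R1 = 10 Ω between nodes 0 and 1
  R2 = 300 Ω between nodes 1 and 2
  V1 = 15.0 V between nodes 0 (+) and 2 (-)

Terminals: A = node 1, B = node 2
Nodal analysis, taking node 2 as the 0 V reference.
Source V1 fixes V_0 = 15 V.
KCL at each unknown node (sum of currents leaving = 0; resistances in Ω):
  Node 1: (V_1 - 15)/10 + (V_1 - 0)/300 = 0
Collecting terms: 0.1033 × V_1 = 1.5  =>  V_1 = 14.52 V
The requested potential is V_1 = 14.52 V.

Final answer: V_1 = 14.52 V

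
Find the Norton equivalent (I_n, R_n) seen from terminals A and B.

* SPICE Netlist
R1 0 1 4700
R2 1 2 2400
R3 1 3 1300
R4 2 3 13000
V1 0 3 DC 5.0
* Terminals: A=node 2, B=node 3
Find the Thévenin equivalent first; then I_n = V_th/R_th and R_n = R_th.
Step 1 — V_th is the open-circuit voltage V_A - V_B (nothing connected across the terminals).
Nodal analysis, taking node 3 as the 0 V reference.
Source V1 fixes V_0 = 5 V.
KCL at each unknown node (sum of currents leaving = 0; resistances in Ω):
  Node 1: (V_1 - 5)/4700 + (V_1 - V_2)/2400 + (V_1 - 0)/1300 = 0
  Node 2: (V_2 - V_1)/2400 + (V_2 - 0)/13000 = 0
Collecting terms (coefficients in siemens):
  0.001399·V_1 - 0.0004167·V_2 = 0.001064
  0.0004936·V_2 - 0.0004167·V_1 = 0
Determinant D = (0.001399)(0.0004936) - (-0.0004167)(-0.0004167) = 0.0000005168
V_1 = [(0.001064)(0.0004936) - (-0.0004167)(0)]/D = 1.016 V
V_2 = [(0.001399)(0) - (0.001064)(-0.0004167)]/D = 0.8578 V
V_th = V_2 - V_3 = 0.8578 - 0 = 0.8578 V
Step 2 — R_th: zero the source — replace V1 by a short circuit (node 3 merges into node 0) — and find the resistance seen between A (node 2) and B (node 0).
Reduce the network between node 2 (A) and node 0 (B) by series/parallel combination:
  Rp1 = R1 ‖ R3 (parallel, both between nodes 0 and 1) = 1/(1/4700 + 1/1300) = 1018 Ω
  Rs1 = R2 + Rp1 (series, joined only at node 1) = 2400 + 1018 = 3418 Ω
  Rp2 = R4 ‖ Rs1 (parallel, both between nodes 0 and 2) = 1/(1/13000 + 1/3418) = 2707 Ω
R_th = 2.707 kΩ
I_n = V_th/R_th = 0.8578/2707 = 0.0003169 A, and R_n = R_th = 2.707 kΩ

Final answer: I_n = 0.0003169 A, R_n = 2.707 kΩ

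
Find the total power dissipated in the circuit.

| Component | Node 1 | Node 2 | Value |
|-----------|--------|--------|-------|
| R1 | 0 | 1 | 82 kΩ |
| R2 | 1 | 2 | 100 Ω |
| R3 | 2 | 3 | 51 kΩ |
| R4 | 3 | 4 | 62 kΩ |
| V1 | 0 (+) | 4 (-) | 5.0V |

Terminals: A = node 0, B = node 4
Nodal analysis, taking node 4 as the 0 V reference.
Source V1 fixes V_0 = 5 V.
KCL at each unknown node (sum of currents leaving = 0; resistances in Ω):
  Node 1: (V_1 - 5)/82000 + (V_1 - V_2)/100 = 0
  Node 2: (V_2 - V_1)/100 + (V_2 - V_3)/51000 = 0
  Node 3: (V_3 - V_2)/51000 + (V_3 - 0)/62000 = 0
Collecting terms (coefficients in siemens):
  0.01001·V_1 - 0.01·V_2 = 0.00006098
  0.01002·V_2 - 0.01·V_1 - 0.00001961·V_3 = 0
  0.00003574·V_3 - 0.00001961·V_2 = 0
Solving these 3 simultaneous equations (Gaussian elimination) gives:
  V_1 = 2.899 V, V_2 = 2.896 V, V_3 = 1.589 V
Power in each resistor, P = (ΔV)²/R:
  P_R1 = (5 - 2.899)²/82000 = 0.00005386 W
  P_R2 = (2.899 - 2.896)²/100 = 0.00000006568 W
  P_R3 = (2.896 - 1.589)²/51000 = 0.0000335 W
  P_R4 = (1.589 - 0)²/62000 = 0.00004072 W
P_total = P_R1 + P_R2 + P_R3 + P_R4 = 0.0001281 W

Final answer: 0.0001281 W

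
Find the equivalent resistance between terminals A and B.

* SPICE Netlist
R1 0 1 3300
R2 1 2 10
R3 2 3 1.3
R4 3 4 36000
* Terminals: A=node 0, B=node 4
Reduce the network between node 0 (A) and node 4 (B) by series/parallel combination:
  Rs1 = R1 + R2 (series, joined only at node 1) = 3300 + 10 = 3310 Ω
  Rs2 = R3 + Rs1 (series, joined only at node 2) = 1.3 + 3310 = 3311 Ω
  Rs3 = R4 + Rs2 (series, joined only at node 3) = 36000 + 3311 = 39310 Ω
R_eq = 39.31 kΩ

Final answer: 39.31 kΩ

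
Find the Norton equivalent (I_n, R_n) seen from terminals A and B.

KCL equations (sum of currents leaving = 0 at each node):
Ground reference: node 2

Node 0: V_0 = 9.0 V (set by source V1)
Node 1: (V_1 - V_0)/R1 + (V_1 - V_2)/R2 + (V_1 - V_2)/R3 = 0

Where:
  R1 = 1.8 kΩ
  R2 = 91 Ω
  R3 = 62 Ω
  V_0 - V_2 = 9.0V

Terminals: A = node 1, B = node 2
Find the Thévenin equivalent first; then I_n = V_th/R_th and R_n = R_th.
Step 1 — V_th is the open-circuit voltage V_A - V_B (nothing connected across the terminals).
Nodal analysis, taking node 2 as the 0 V reference.
Source V1 fixes V_0 = 9 V.
KCL at each unknown node (sum of currents leaving = 0; resistances in Ω):
  Node 1: (V_1 - 9)/1800 + (V_1 - 0)/91 + (V_1 - 0)/62 = 0
Collecting terms: 0.02767 × V_1 = 0.005  =>  V_1 = 0.1807 V
V_th = V_1 - V_2 = 0.1807 - 0 = 0.1807 V
Step 2 — R_th: zero the source — replace V1 by a short circuit (node 2 merges into node 0) — and find the resistance seen between A (node 1) and B (node 0).
Reduce the network between node 1 (A) and node 0 (B) by series/parallel combination:
  Rp1 = R1 ‖ R2 ‖ R3 (parallel, all between nodes 0 and 1) = 1/(1/1800 + 1/91 + 1/62) = 36.14 Ω
R_th = 36.14 Ω
I_n = V_th/R_th = 0.1807/36.14 = 0.005 A, and R_n = R_th = 36.14 Ω

Final answer: I_n = 0.005 A, R_n = 36.14 Ω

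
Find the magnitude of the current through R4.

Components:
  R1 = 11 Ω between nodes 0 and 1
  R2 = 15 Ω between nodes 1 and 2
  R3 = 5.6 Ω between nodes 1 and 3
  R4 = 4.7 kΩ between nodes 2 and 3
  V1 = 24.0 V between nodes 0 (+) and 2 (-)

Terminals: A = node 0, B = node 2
Nodal analysis, taking node 2 as the 0 V reference.
Source V1 fixes V_0 = 24 V.
KCL at each unknown node (sum of currents leaving = 0; resistances in Ω):
  Node 1: (V_1 - 24)/11 + (V_1 - 0)/15 + (V_1 - V_3)/5.6 = 0
  Node 3: (V_3 - V_1)/5.6 + (V_3 - 0)/4700 = 0
Collecting terms (coefficients in siemens):
  0.3361·V_1 - 0.1786·V_3 = 2.182
  0.1788·V_3 - 0.1786·V_1 = 0
Determinant D = (0.3361)(0.1788) - (-0.1786)(-0.1786) = 0.02821
V_1 = [(2.182)(0.1788) - (-0.1786)(0)]/D = 13.83 V
V_3 = [(0.3361)(0) - (2.182)(-0.1786)]/D = 13.81 V
I_R4 = (V_2 - V_3)/R4 = (0 - 13.81)/4700 = -0.002939 A
|I_R4| = 0.002939 A

Final answer: |I_R4| = 0.002939 A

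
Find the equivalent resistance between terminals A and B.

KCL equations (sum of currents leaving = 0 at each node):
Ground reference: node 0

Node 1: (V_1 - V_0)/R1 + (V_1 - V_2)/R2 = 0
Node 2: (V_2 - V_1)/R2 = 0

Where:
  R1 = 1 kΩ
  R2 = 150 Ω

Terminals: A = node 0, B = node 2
Reduce the network between node 0 (A) and node 2 (B) by series/parallel combination:
  Rs1 = R1 + R2 (series, joined only at node 1) = 1000 + 150 = 1150 Ω
R_eq = 1.15 kΩ

Final answer: 1.15 kΩ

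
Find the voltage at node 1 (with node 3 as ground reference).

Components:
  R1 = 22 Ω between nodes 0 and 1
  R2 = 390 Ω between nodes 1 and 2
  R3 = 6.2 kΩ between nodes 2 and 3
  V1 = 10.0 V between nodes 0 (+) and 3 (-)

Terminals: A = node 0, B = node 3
Nodal analysis, taking node 3 as the 0 V reference.
Source V1 fixes V_0 = 10 V.
KCL at each unknown node (sum of currents leaving = 0; resistances in Ω):
  Node 1: (V_1 - 10)/22 + (V_1 - V_2)/390 = 0
  Node 2: (V_2 - V_1)/390 + (V_2 - 0)/6200 = 0
Collecting terms (coefficients in siemens):
  0.04802·V_1 - 0.002564·V_2 = 0.4545
  0.002725·V_2 - 0.002564·V_1 = 0
Determinant D = (0.04802)(0.002725) - (-0.002564)(-0.002564) = 0.0001243
V_1 = [(0.4545)(0.002725) - (-0.002564)(0)]/D = 9.967 V
V_2 = [(0.04802)(0) - (0.4545)(-0.002564)]/D = 9.377 V
The requested potential is V_1 = 9.967 V.

Final answer: V_1 = 9.967 V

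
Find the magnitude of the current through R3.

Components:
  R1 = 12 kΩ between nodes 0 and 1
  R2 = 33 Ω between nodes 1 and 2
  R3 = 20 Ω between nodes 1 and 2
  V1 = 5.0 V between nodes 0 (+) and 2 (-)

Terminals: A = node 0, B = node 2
Nodal analysis, taking node 2 as the 0 V reference.
Source V1 fixes V_0 = 5 V.
KCL at each unknown node (sum of currents leaving = 0; resistances in Ω):
  Node 1: (V_1 - 5)/12000 + (V_1 - 0)/33 + (V_1 - 0)/20 = 0
Collecting terms: 0.08039 × V_1 = 0.0004167  =>  V_1 = 0.005183 V
I_R3 = (V_1 - V_2)/R3 = (0.005183 - 0)/20 = 0.0002592 A
|I_R3| = 0.0002592 A

Final answer: |I_R3| = 0.0002592 A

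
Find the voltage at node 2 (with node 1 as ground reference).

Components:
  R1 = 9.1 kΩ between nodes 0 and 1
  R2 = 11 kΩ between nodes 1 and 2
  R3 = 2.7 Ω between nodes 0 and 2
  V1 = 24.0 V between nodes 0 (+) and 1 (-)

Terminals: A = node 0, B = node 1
Nodal analysis, taking node 1 as the 0 V reference.
Source V1 fixes V_0 = 24 V.
KCL at each unknown node (sum of currents leaving = 0; resistances in Ω):
  Node 2: (V_2 - 0)/11000 + (V_2 - 24)/2.7 = 0
Collecting terms: 0.3705 × V_2 = 8.889  =>  V_2 = 23.99 V
The requested potential is V_2 = 23.99 V.

Final answer: V_2 = 23.99 V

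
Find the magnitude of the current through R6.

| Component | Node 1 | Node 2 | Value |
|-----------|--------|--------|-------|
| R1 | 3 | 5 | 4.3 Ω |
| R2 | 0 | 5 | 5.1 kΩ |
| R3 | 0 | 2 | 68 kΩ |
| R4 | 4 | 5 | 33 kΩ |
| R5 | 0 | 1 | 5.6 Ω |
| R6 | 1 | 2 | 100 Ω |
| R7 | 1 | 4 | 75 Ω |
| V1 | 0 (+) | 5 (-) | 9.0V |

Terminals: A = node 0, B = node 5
Nodal analysis, taking node 5 as the 0 V reference.
Source V1 fixes V_0 = 9 V.
KCL at each unknown node (sum of currents leaving = 0; resistances in Ω):
  Node 1: (V_1 - 9)/5.6 + (V_1 - V_2)/100 + (V_1 - V_4)/75 = 0
  Node 2: (V_2 - 9)/68000 + (V_2 - V_1)/100 = 0
  Node 3: (V_3 - 0)/4.3 = 0
  Node 4: (V_4 - 0)/33000 + (V_4 - V_1)/75 = 0
Collecting terms (coefficients in siemens):
  0.2019·V_1 - 0.01·V_2 - 0.01333·V_4 = 1.607
  0.01001·V_2 - 0.01·V_1 = 0.0001324
  0.2326·V_3 = 0
  0.01336·V_4 - 0.01333·V_1 = 0
Solving these 4 simultaneous equations (Gaussian elimination) gives:
  V_1 = 8.998 V, V_2 = 8.998 V, V_3 = 0 V, V_4 = 8.978 V
I_R6 = (V_1 - V_2)/R6 = (8.998 - 8.998)/100 = -0.00000002237 A
|I_R6| = 0.00000002237 A

Final answer: |I_R6| = 2.237e-08 A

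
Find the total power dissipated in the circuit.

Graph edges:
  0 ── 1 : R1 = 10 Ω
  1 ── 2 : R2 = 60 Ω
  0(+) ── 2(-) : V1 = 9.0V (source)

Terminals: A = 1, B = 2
Nodal analysis, taking node 2 as the 0 V reference.
Source V1 fixes V_0 = 9 V.
KCL at each unknown node (sum of currents leaving = 0; resistances in Ω):
  Node 1: (V_1 - 9)/10 + (V_1 - 0)/60 = 0
Collecting terms: 0.1167 × V_1 = 0.9  =>  V_1 = 7.714 V
Power in each resistor, P = (ΔV)²/R:
  P_R1 = (9 - 7.714)²/10 = 0.1653 W
  P_R2 = (7.714 - 0)²/60 = 0.9918 W
P_total = P_R1 + P_R2 = 1.157 W

Final answer: 1.157 W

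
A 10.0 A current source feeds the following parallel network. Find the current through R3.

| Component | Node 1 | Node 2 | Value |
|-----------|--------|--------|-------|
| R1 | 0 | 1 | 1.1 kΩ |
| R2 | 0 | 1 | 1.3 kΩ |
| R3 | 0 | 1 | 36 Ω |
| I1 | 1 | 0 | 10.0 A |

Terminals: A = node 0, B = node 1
All resistors sit directly between nodes 0 and 1, so they are in parallel and share one voltage V; the full source current 10 A splits among them.
1/R_par = 1/1100 + 1/1300 + 1/36 = 0.02946 S  =>  R_par = 33.95 Ω
V = I × R_par = 10 × 33.95 = 339.5 V
I_R3 = V/R3 = 339.5/36 = 9.43 A

Final answer: 9.43 A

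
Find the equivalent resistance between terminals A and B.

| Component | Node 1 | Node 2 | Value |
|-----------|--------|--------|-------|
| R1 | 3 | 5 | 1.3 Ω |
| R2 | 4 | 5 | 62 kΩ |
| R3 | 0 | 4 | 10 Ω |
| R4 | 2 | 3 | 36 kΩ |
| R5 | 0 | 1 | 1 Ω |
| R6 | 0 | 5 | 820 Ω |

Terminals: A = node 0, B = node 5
Reduce the network between node 0 (A) and node 5 (B) by series/parallel combination:
  R5 touches the rest of the network only at node 0 (its other end, node 1, goes nowhere), so no current can flow through it — remove it.
  R4 touches the rest of the network only at node 3 (its other end, node 2, goes nowhere), so no current can flow through it — remove it.
  R1 touches the rest of the network only at node 5 (its other end, node 3, goes nowhere), so no current can flow through it — remove it.
  Rs1 = R3 + R2 (series, joined only at node 4) = 10 + 62000 = 62010 Ω
  Rp1 = R6 ‖ Rs1 (parallel, both between nodes 0 and 5) = 1/(1/820 + 1/62010) = 809.3 Ω
R_eq = 809.3 Ω

Final answer: 809.3 Ω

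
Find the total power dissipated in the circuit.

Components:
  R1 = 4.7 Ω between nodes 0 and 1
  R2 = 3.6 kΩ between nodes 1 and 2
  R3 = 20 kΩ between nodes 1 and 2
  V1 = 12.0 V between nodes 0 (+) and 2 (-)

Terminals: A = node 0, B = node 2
Nodal analysis, taking node 2 as the 0 V reference.
Source V1 fixes V_0 = 12 V.
KCL at each unknown node (sum of currents leaving = 0; resistances in Ω):
  Node 1: (V_1 - 12)/4.7 + (V_1 - 0)/3600 + (V_1 - 0)/20000 = 0
Collecting terms: 0.2131 × V_1 = 2.553  =>  V_1 = 11.98 V
Power in each resistor, P = (ΔV)²/R:
  P_R1 = (12 - 11.98)²/4.7 = 0.00007249 W
  P_R2 = (11.98 - 0)²/3600 = 0.03988 W
  P_R3 = (11.98 - 0)²/20000 = 0.007178 W
P_total = P_R1 + P_R2 + P_R3 = 0.04713 W

Final answer: 0.04713 W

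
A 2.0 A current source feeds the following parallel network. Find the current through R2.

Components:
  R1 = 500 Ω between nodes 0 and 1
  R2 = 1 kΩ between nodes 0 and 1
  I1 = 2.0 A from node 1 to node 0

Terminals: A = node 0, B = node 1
All resistors sit directly between nodes 0 and 1, so they are in parallel and share one voltage V; the full source current 2 A splits among them.
1/R_par = 1/500 + 1/1000 = 0.003 S  =>  R_par = 333.3 Ω
V = I × R_par = 2 × 333.3 = 666.7 V
I_R2 = V/R2 = 666.7/1000 = 0.6667 A

Final answer: 0.6667 A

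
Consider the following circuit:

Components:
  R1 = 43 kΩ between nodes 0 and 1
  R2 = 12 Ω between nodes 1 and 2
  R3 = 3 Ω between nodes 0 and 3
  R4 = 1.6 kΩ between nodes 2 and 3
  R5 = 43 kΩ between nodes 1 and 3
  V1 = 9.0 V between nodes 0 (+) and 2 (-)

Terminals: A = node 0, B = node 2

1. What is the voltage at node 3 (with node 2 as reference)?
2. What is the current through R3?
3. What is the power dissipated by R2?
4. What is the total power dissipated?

Nodal analysis, taking node 2 as the 0 V reference.
Source V1 fixes V_0 = 9 V.
KCL at each unknown node (sum of currents leaving = 0; resistances in Ω):
  Node 1: (V_1 - 9)/43000 + (V_1 - 0)/12 + (V_1 - V_3)/43000 = 0
  Node 3: (V_3 - 9)/3 + (V_3 - 0)/1600 + (V_3 - V_1)/43000 = 0
Collecting terms (coefficients in siemens):
  0.08338·V_1 - 0.00002326·V_3 = 0.0002093
  0.334·V_3 - 0.00002326·V_1 = 3
Determinant D = (0.08338)(0.334) - (-0.00002326)(-0.00002326) = 0.02785
V_1 = [(0.0002093)(0.334) - (-0.00002326)(3)]/D = 0.005016 V
V_3 = [(0.08338)(3) - (0.0002093)(-0.00002326)]/D = 8.983 V
Part 1:
  Read off the nodal solution: V_3 = 8.983 V
Part 2:
  I_R3 = (V_0 - V_3)/R3 = (9 - 8.983)/3 = 0.005823 A
  Magnitude: I_R3 = 0.005823 A
Part 3:
  I_R2 = (V_1 - V_2)/R2 = (0.005016 - 0)/12 = 0.000418 A
  P_R2 = I_R2² × R2 = (0.000418)² × 12 = 0.000002096 W
Part 4:
  Power in each resistor, P = (ΔV)²/R:
    P_R1 = (9 - 0.005016)²/43000 = 0.001882 W
    P_R2 = (0.005016 - 0)²/12 = 0.000002096 W
    P_R3 = (9 - 8.983)²/3 = 0.0001017 W
    P_R4 = (0 - 8.983)²/1600 = 0.05043 W
    P_R5 = (0.005016 - 8.983)²/43000 = 0.001874 W
  P_total = P_R1 + P_R2 + P_R3 + P_R4 + P_R5 = 0.05429 W

Final answers:
1. V_3 = 8.983 V
2. I_R3 = 0.005823 A
3. P_R2 = 2.096e-06 W
4. P_total = 0.05429 W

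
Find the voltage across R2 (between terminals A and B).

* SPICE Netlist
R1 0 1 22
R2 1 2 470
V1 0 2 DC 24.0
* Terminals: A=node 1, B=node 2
R1 and R2 are in series across V1 (node 0 → node 1 → node 2), and the output A–B is taken across R2, so this is a voltage divider.
Series current: I = V1/(R1 + R2) = 24/(22 + 470) = 24/492 = 0.04878 A
V_R2 = I × R2 = V1 × R2/(R1 + R2) = 24 × 470/492 = 22.93 V

Final answer: 22.93 V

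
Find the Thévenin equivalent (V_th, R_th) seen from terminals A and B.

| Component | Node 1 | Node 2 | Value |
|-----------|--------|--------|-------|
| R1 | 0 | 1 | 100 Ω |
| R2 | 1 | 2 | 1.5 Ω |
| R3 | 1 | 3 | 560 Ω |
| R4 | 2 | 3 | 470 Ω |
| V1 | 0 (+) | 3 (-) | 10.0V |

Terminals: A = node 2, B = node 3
Step 1 — V_th is the open-circuit voltage V_A - V_B (nothing connected across the terminals).
Nodal analysis, taking node 3 as the 0 V reference.
Source V1 fixes V_0 = 10 V.
KCL at each unknown node (sum of currents leaving = 0; resistances in Ω):
  Node 1: (V_1 - 10)/100 + (V_1 - V_2)/1.5 + (V_1 - 0)/560 = 0
  Node 2: (V_2 - V_1)/1.5 + (V_2 - 0)/470 = 0
Collecting terms (coefficients in siemens):
  0.6785·V_1 - 0.6667·V_2 = 0.1
  0.6688·V_2 - 0.6667·V_1 = 0
Determinant D = (0.6785)(0.6688) - (-0.6667)(-0.6667) = 0.009301
V_1 = [(0.1)(0.6688) - (-0.6667)(0)]/D = 7.191 V
V_2 = [(0.6785)(0) - (0.1)(-0.6667)]/D = 7.168 V
V_th = V_2 - V_3 = 7.168 - 0 = 7.168 V
Step 2 — R_th: zero the source — replace V1 by a short circuit (node 3 merges into node 0) — and find the resistance seen between A (node 2) and B (node 0).
Reduce the network between node 2 (A) and node 0 (B) by series/parallel combination:
  Rp1 = R1 ‖ R3 (parallel, both between nodes 0 and 1) = 1/(1/100 + 1/560) = 84.85 Ω
  Rs1 = R2 + Rp1 (series, joined only at node 1) = 1.5 + 84.85 = 86.35 Ω
  Rp2 = R4 ‖ Rs1 (parallel, both between nodes 0 and 2) = 1/(1/470 + 1/86.35) = 72.95 Ω
R_th = 72.95 Ω

Final answer: V_th = 7.168 V, R_th = 72.95 Ω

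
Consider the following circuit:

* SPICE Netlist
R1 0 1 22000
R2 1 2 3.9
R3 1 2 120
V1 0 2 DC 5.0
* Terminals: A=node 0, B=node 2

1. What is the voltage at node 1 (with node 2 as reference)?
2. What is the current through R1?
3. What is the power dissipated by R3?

Nodal analysis, taking node 2 as the 0 V reference.
Source V1 fixes V_0 = 5 V.
KCL at each unknown node (sum of currents leaving = 0; resistances in Ω):
  Node 1: (V_1 - 5)/22000 + (V_1 - 0)/3.9 + (V_1 - 0)/120 = 0
Collecting terms: 0.2648 × V_1 = 0.0002273  =>  V_1 = 0.0008583 V
Part 1:
  Read off the nodal solution: V_1 = 0.0008583 V
Part 2:
  I_R1 = (V_0 - V_1)/R1 = (5 - 0.0008583)/22000 = 0.0002272 A
  Magnitude: I_R1 = 0.0002272 A
Part 3:
  I_R3 = (V_1 - V_2)/R3 = (0.0008583 - 0)/120 = 0.000007153 A
  P_R3 = I_R3² × R3 = (0.000007153)² × 120 = 0.000000006139 W

Final answers:
1. V_1 = 0.0008583 V
2. I_R1 = 0.0002272 A
3. P_R3 = 6.139e-09 W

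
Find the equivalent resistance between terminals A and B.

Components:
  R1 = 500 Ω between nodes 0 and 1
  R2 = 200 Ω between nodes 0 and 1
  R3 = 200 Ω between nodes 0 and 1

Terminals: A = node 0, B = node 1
Reduce the network between node 0 (A) and node 1 (B) by series/parallel combination:
  Rp1 = R1 ‖ R2 ‖ R3 (parallel, all between nodes 0 and 1) = 1/(1/500 + 1/200 + 1/200) = 83.33 Ω
R_eq = 83.33 Ω

Final answer: 83.33 Ω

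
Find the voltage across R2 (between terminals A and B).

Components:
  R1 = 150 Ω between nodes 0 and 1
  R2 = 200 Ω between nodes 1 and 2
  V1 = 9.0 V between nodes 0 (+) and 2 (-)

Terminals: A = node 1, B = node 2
R1 and R2 are in series across V1 (node 0 → node 1 → node 2), and the output A–B is taken across R2, so this is a voltage divider.
Series current: I = V1/(R1 + R2) = 9/(150 + 200) = 9/350 = 0.02571 A
V_R2 = I × R2 = V1 × R2/(R1 + R2) = 9 × 200/350 = 5.143 V

Final answer: 5.143 V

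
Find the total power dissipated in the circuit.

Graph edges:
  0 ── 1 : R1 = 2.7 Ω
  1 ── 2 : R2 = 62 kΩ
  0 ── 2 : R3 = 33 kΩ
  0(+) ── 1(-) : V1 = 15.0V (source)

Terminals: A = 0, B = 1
Nodal analysis, taking node 1 as the 0 V reference.
Source V1 fixes V_0 = 15 V.
KCL at each unknown node (sum of currents leaving = 0; resistances in Ω):
  Node 2: (V_2 - 0)/62000 + (V_2 - 15)/33000 = 0
Collecting terms: 0.00004643 × V_2 = 0.0004545  =>  V_2 = 9.789 V
Power in each resistor, P = (ΔV)²/R:
  P_R1 = (15 - 0)²/2.7 = 83.33 W
  P_R2 = (0 - 9.789)²/62000 = 0.001546 W
  P_R3 = (15 - 9.789)²/33000 = 0.0008227 W
P_total = P_R1 + P_R2 + P_R3 = 83.34 W

Final answer: 83.34 W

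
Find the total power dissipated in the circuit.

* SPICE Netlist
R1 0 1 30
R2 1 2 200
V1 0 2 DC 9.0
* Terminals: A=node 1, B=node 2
Nodal analysis, taking node 2 as the 0 V reference.
Source V1 fixes V_0 = 9 V.
KCL at each unknown node (sum of currents leaving = 0; resistances in Ω):
  Node 1: (V_1 - 9)/30 + (V_1 - 0)/200 = 0
Collecting terms: 0.03833 × V_1 = 0.3  =>  V_1 = 7.826 V
Power in each resistor, P = (ΔV)²/R:
  P_R1 = (9 - 7.826)²/30 = 0.04594 W
  P_R2 = (7.826 - 0)²/200 = 0.3062 W
P_total = P_R1 + P_R2 = 0.3522 W

Final answer: 0.3522 W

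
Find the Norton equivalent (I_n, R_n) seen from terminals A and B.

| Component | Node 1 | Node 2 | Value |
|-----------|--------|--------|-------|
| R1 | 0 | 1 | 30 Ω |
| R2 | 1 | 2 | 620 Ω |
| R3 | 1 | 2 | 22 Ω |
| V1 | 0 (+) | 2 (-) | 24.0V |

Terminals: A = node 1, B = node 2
Find the Thévenin equivalent first; then I_n = V_th/R_th and R_n = R_th.
Step 1 — V_th is the open-circuit voltage V_A - V_B (nothing connected across the terminals).
Nodal analysis, taking node 2 as the 0 V reference.
Source V1 fixes V_0 = 24 V.
KCL at each unknown node (sum of currents leaving = 0; resistances in Ω):
  Node 1: (V_1 - 24)/30 + (V_1 - 0)/620 + (V_1 - 0)/22 = 0
Collecting terms: 0.0804 × V_1 = 0.8  =>  V_1 = 9.95 V
V_th = V_1 - V_2 = 9.95 - 0 = 9.95 V
Step 2 — R_th: zero the source — replace V1 by a short circuit (node 2 merges into node 0) — and find the resistance seen between A (node 1) and B (node 0).
Reduce the network between node 1 (A) and node 0 (B) by series/parallel combination:
  Rp1 = R1 ‖ R2 ‖ R3 (parallel, all between nodes 0 and 1) = 1/(1/30 + 1/620 + 1/22) = 12.44 Ω
R_th = 12.44 Ω
I_n = V_th/R_th = 9.95/12.44 = 0.8 A, and R_n = R_th = 12.44 Ω

Final answer: I_n = 0.8 A, R_n = 12.44 Ω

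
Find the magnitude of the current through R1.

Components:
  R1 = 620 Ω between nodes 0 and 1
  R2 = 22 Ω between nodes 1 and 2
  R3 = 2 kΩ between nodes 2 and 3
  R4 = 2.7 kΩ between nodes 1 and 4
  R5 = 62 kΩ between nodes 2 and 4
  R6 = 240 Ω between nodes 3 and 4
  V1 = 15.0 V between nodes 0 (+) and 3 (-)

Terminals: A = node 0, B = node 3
Nodal analysis, taking node 3 as the 0 V reference.
Source V1 fixes V_0 = 15 V.
KCL at each unknown node (sum of currents leaving = 0; resistances in Ω):
  Node 1: (V_1 - 15)/620 + (V_1 - V_2)/22 + (V_1 - V_4)/2700 = 0
  Node 2: (V_2 - V_1)/22 + (V_2 - 0)/2000 + (V_2 - V_4)/62000 = 0
  Node 4: (V_4 - V_1)/2700 + (V_4 - V_2)/62000 + (V_4 - 0)/240 = 0
Collecting terms (coefficients in siemens):
  0.04744·V_1 - 0.04545·V_2 - 0.0003704·V_4 = 0.02419
  0.04597·V_2 - 0.04545·V_1 - 0.00001613·V_4 = 0
  0.004553·V_4 - 0.0003704·V_1 - 0.00001613·V_2 = 0
Solving these 3 simultaneous equations (Gaussian elimination) gives:
  V_1 = 9.831 V, V_2 = 9.721 V, V_4 = 0.8342 V
I_R1 = (V_0 - V_1)/R1 = (15 - 9.831)/620 = 0.008336 A
|I_R1| = 0.008336 A

Final answer: |I_R1| = 0.008336 A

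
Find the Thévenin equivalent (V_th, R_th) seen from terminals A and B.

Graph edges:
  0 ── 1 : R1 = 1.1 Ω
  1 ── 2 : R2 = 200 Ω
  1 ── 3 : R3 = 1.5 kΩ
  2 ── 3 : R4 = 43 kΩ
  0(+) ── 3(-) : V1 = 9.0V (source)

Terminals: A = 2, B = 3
Step 1 — V_th is the open-circuit voltage V_A - V_B (nothing connected across the terminals).
Nodal analysis, taking node 3 as the 0 V reference.
Source V1 fixes V_0 = 9 V.
KCL at each unknown node (sum of currents leaving = 0; resistances in Ω):
  Node 1: (V_1 - 9)/1.1 + (V_1 - V_2)/200 + (V_1 - 0)/1500 = 0
  Node 2: (V_2 - V_1)/200 + (V_2 - 0)/43000 = 0
Collecting terms (coefficients in siemens):
  0.9148·V_1 - 0.005·V_2 = 8.182
  0.005023·V_2 - 0.005·V_1 = 0
Determinant D = (0.9148)(0.005023) - (-0.005)(-0.005) = 0.00457
V_1 = [(8.182)(0.005023) - (-0.005)(0)]/D = 8.993 V
V_2 = [(0.9148)(0) - (8.182)(-0.005)]/D = 8.952 V
V_th = V_2 - V_3 = 8.952 - 0 = 8.952 V
Step 2 — R_th: zero the source — replace V1 by a short circuit (node 3 merges into node 0) — and find the resistance seen between A (node 2) and B (node 0).
Reduce the network between node 2 (A) and node 0 (B) by series/parallel combination:
  Rp1 = R1 ‖ R3 (parallel, both between nodes 0 and 1) = 1/(1/1.1 + 1/1500) = 1.099 Ω
  Rs1 = R2 + Rp1 (series, joined only at node 1) = 200 + 1.099 = 201.1 Ω
  Rp2 = R4 ‖ Rs1 (parallel, both between nodes 0 and 2) = 1/(1/43000 + 1/201.1) = 200.2 Ω
R_th = 200.2 Ω

Final answer: V_th = 8.952 V, R_th = 200.2 Ω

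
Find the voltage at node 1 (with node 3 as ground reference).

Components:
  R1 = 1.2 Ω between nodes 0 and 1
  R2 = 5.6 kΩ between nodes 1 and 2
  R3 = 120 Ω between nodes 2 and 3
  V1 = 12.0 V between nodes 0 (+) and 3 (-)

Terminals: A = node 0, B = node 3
Nodal analysis, taking node 3 as the 0 V reference.
Source V1 fixes V_0 = 12 V.
KCL at each unknown node (sum of currents leaving = 0; resistances in Ω):
  Node 1: (V_1 - 12)/1.2 + (V_1 - V_2)/5600 = 0
  Node 2: (V_2 - V_1)/5600 + (V_2 - 0)/120 = 0
Collecting terms (coefficients in siemens):
  0.8335·V_1 - 0.0001786·V_2 = 10
  0.008512·V_2 - 0.0001786·V_1 = 0
Determinant D = (0.8335)(0.008512) - (-0.0001786)(-0.0001786) = 0.007095
V_1 = [(10)(0.008512) - (-0.0001786)(0)]/D = 12 V
V_2 = [(0.8335)(0) - (10)(-0.0001786)]/D = 0.2517 V
The requested potential is V_1 = 12 V.

Final answer: V_1 = 12 V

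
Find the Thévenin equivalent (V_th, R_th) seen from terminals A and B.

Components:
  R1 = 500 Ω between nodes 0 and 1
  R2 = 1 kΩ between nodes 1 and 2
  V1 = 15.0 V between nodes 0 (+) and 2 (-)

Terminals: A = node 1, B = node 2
Step 1 — V_th is the open-circuit voltage V_A - V_B (nothing connected across the terminals).
Nodal analysis, taking node 2 as the 0 V reference.
Source V1 fixes V_0 = 15 V.
KCL at each unknown node (sum of currents leaving = 0; resistances in Ω):
  Node 1: (V_1 - 15)/500 + (V_1 - 0)/1000 = 0
Collecting terms: 0.003 × V_1 = 0.03  =>  V_1 = 10 V
V_th = V_1 - V_2 = 10 - 0 = 10 V
Step 2 — R_th: zero the source — replace V1 by a short circuit (node 2 merges into node 0) — and find the resistance seen between A (node 1) and B (node 0).
Reduce the network between node 1 (A) and node 0 (B) by series/parallel combination:
  Rp1 = R1 ‖ R2 (parallel, both between nodes 0 and 1) = 1/(1/500 + 1/1000) = 333.3 Ω
R_th = 333.3 Ω

Final answer: V_th = 10 V, R_th = 333.3 Ω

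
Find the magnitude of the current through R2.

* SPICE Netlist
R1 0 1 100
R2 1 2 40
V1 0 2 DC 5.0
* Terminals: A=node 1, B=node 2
Nodal analysis, taking node 2 as the 0 V reference.
Source V1 fixes V_0 = 5 V.
KCL at each unknown node (sum of currents leaving = 0; resistances in Ω):
  Node 1: (V_1 - 5)/100 + (V_1 - 0)/40 = 0
Collecting terms: 0.035 × V_1 = 0.05  =>  V_1 = 1.429 V
I_R2 = (V_1 - V_2)/R2 = (1.429 - 0)/40 = 0.03571 A
|I_R2| = 0.03571 A

Final answer: |I_R2| = 0.03571 A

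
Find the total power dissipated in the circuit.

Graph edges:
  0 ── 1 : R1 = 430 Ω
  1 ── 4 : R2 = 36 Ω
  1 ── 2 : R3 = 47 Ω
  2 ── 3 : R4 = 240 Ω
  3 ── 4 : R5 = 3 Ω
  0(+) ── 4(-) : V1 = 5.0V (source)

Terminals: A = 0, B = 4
Nodal analysis, taking node 4 as the 0 V reference.
Source V1 fixes V_0 = 5 V.
KCL at each unknown node (sum of currents leaving = 0; resistances in Ω):
  Node 1: (V_1 - 5)/430 + (V_1 - 0)/36 + (V_1 - V_2)/47 = 0
  Node 2: (V_2 - V_1)/47 + (V_2 - V_3)/240 = 0
  Node 3: (V_3 - V_2)/240 + (V_3 - 0)/3 = 0
Collecting terms (coefficients in siemens):
  0.05138·V_1 - 0.02128·V_2 = 0.01163
  0.02544·V_2 - 0.02128·V_1 - 0.004167·V_3 = 0
  0.3375·V_3 - 0.004167·V_2 = 0
Solving these 3 simultaneous equations (Gaussian elimination) gives:
  V_1 = 0.3466 V, V_2 = 0.2904 V, V_3 = 0.003585 V
Power in each resistor, P = (ΔV)²/R:
  P_R1 = (5 - 0.3466)²/430 = 0.05036 W
  P_R2 = (0.3466 - 0)²/36 = 0.003336 W
  P_R3 = (0.3466 - 0.2904)²/47 = 0.00006712 W
  P_R4 = (0.2904 - 0.003585)²/240 = 0.0003428 W
  P_R5 = (0.003585 - 0)²/3 = 0.000004285 W
P_total = P_R1 + P_R2 + P_R3 + P_R4 + P_R5 = 0.05411 W

Final answer: 0.05411 W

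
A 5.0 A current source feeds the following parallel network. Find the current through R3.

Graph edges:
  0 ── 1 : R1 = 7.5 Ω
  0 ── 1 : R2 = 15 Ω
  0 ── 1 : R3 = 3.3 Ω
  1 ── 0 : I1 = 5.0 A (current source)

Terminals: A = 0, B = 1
All resistors sit directly between nodes 0 and 1, so they are in parallel and share one voltage V; the full source current 5 A splits among them.
1/R_par = 1/7.5 + 1/15 + 1/3.3 = 0.503 S  =>  R_par = 1.988 Ω
V = I × R_par = 5 × 1.988 = 9.94 V
I_R3 = V/R3 = 9.94/3.3 = 3.012 A

Final answer: 3.012 A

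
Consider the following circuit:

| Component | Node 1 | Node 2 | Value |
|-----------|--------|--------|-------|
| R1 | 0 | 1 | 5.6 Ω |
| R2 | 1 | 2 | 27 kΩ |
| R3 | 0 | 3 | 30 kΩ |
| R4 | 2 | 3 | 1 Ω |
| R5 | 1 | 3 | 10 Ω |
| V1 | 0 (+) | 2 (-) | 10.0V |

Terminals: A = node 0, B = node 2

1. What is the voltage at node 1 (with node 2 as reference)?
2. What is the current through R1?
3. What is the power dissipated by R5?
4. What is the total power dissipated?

Nodal analysis, taking node 2 as the 0 V reference.
Source V1 fixes V_0 = 10 V.
KCL at each unknown node (sum of currents leaving = 0; resistances in Ω):
  Node 1: (V_1 - 10)/5.6 + (V_1 - 0)/27000 + (V_1 - V_3)/10 = 0
  Node 3: (V_3 - 10)/30000 + (V_3 - 0)/1 + (V_3 - V_1)/10 = 0
Collecting terms (coefficients in siemens):
  0.2786·V_1 - 0.1·V_3 = 1.786
  1.1·V_3 - 0.1·V_1 = 0.0003333
Determinant D = (0.2786)(1.1) - (-0.1)(-0.1) = 0.2965
V_1 = [(1.786)(1.1) - (-0.1)(0.0003333)]/D = 6.626 V
V_3 = [(0.2786)(0.0003333) - (1.786)(-0.1)]/D = 0.6026 V
Part 1:
  Read off the nodal solution: V_1 = 6.626 V
Part 2:
  I_R1 = (V_0 - V_1)/R1 = (10 - 6.626)/5.6 = 0.6026 A
  Magnitude: I_R1 = 0.6026 A
Part 3:
  I_R5 = (V_1 - V_3)/R5 = (6.626 - 0.6026)/10 = 0.6023 A
  P_R5 = I_R5² × R5 = (0.6023)² × 10 = 3.628 W
Part 4:
  Power in each resistor, P = (ΔV)²/R:
    P_R1 = (10 - 6.626)²/5.6 = 2.033 W
    P_R2 = (6.626 - 0)²/27000 = 0.001626 W
    P_R3 = (10 - 0.6026)²/30000 = 0.002944 W
    P_R4 = (0 - 0.6026)²/1 = 0.3632 W
    P_R5 = (6.626 - 0.6026)²/10 = 3.628 W
  P_total = P_R1 + P_R2 + P_R3 + P_R4 + P_R5 = 6.029 W

Final answers:
1. V_1 = 6.626 V
2. I_R1 = 0.6026 A
3. P_R5 = 3.628 W
4. P_total = 6.029 W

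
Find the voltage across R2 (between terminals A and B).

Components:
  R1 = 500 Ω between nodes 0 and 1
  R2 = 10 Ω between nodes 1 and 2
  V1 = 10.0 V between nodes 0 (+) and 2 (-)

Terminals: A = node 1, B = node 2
R1 and R2 are in series across V1 (node 0 → node 1 → node 2), and the output A–B is taken across R2, so this is a voltage divider.
Series current: I = V1/(R1 + R2) = 10/(500 + 10) = 10/510 = 0.01961 A
V_R2 = I × R2 = V1 × R2/(R1 + R2) = 10 × 10/510 = 0.1961 V

Final answer: 0.1961 V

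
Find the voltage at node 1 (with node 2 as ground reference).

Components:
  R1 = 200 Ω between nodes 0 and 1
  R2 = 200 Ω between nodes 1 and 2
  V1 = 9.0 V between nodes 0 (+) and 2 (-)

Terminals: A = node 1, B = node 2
Nodal analysis, taking node 2 as the 0 V reference.
Source V1 fixes V_0 = 9 V.
KCL at each unknown node (sum of currents leaving = 0; resistances in Ω):
  Node 1: (V_1 - 9)/200 + (V_1 - 0)/200 = 0
Collecting terms: 0.01 × V_1 = 0.045  =>  V_1 = 4.5 V
The requested potential is V_1 = 4.5 V.

Final answer: V_1 = 4.5 V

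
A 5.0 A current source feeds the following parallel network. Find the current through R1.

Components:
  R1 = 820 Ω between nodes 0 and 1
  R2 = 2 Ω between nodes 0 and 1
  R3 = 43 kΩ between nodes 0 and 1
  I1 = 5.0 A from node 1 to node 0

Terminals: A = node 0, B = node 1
All resistors sit directly between nodes 0 and 1, so they are in parallel and share one voltage V; the full source current 5 A splits among them.
1/R_par = 1/820 + 1/2 + 1/43000 = 0.5012 S  =>  R_par = 1.995 Ω
V = I × R_par = 5 × 1.995 = 9.975 V
I_R1 = V/R1 = 9.975/820 = 0.01216 A

Final answer: 0.01216 A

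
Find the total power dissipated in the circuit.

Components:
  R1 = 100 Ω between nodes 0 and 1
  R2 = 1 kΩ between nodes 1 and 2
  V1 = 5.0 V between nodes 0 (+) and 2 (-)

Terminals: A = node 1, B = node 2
Nodal analysis, taking node 2 as the 0 V reference.
Source V1 fixes V_0 = 5 V.
KCL at each unknown node (sum of currents leaving = 0; resistances in Ω):
  Node 1: (V_1 - 5)/100 + (V_1 - 0)/1000 = 0
Collecting terms: 0.011 × V_1 = 0.05  =>  V_1 = 4.545 V
Power in each resistor, P = (ΔV)²/R:
  P_R1 = (5 - 4.545)²/100 = 0.002066 W
  P_R2 = (4.545 - 0)²/1000 = 0.02066 W
P_total = P_R1 + P_R2 = 0.02273 W

Final answer: 0.02273 W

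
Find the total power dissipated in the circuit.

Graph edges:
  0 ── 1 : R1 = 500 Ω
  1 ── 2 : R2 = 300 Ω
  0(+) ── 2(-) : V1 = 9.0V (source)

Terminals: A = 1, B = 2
Nodal analysis, taking node 2 as the 0 V reference.
Source V1 fixes V_0 = 9 V.
KCL at each unknown node (sum of currents leaving = 0; resistances in Ω):
  Node 1: (V_1 - 9)/500 + (V_1 - 0)/300 = 0
Collecting terms: 0.005333 × V_1 = 0.018  =>  V_1 = 3.375 V
Power in each resistor, P = (ΔV)²/R:
  P_R1 = (9 - 3.375)²/500 = 0.06328 W
  P_R2 = (3.375 - 0)²/300 = 0.03797 W
P_total = P_R1 + P_R2 = 0.1013 W

Final answer: 0.1013 W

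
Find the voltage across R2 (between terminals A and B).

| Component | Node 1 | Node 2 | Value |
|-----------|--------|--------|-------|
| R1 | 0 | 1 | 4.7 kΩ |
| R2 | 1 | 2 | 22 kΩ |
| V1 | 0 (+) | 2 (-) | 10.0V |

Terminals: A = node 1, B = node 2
R1 and R2 are in series across V1 (node 0 → node 1 → node 2), and the output A–B is taken across R2, so this is a voltage divider.
Series current: I = V1/(R1 + R2) = 10/(4700 + 22000) = 10/26700 = 0.0003745 A
V_R2 = I × R2 = V1 × R2/(R1 + R2) = 10 × 22000/26700 = 8.24 V

Final answer: 8.24 V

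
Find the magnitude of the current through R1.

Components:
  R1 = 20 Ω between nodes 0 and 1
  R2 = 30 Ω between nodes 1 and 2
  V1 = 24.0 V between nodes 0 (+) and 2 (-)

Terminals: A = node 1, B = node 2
Nodal analysis, taking node 2 as the 0 V reference.
Source V1 fixes V_0 = 24 V.
KCL at each unknown node (sum of currents leaving = 0; resistances in Ω):
  Node 1: (V_1 - 24)/20 + (V_1 - 0)/30 = 0
Collecting terms: 0.08333 × V_1 = 1.2  =>  V_1 = 14.4 V
I_R1 = (V_0 - V_1)/R1 = (24 - 14.4)/20 = 0.48 A
|I_R1| = 0.48 A

Final answer: |I_R1| = 0.48 A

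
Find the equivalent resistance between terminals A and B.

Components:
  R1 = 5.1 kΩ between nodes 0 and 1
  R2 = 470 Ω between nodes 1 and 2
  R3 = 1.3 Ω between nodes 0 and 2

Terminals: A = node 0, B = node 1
Reduce the network between node 0 (A) and node 1 (B) by series/parallel combination:
  Rs1 = R3 + R2 (series, joined only at node 2) = 1.3 + 470 = 471.3 Ω
  Rp1 = R1 ‖ Rs1 (parallel, both between nodes 0 and 1) = 1/(1/5100 + 1/471.3) = 431.4 Ω
R_eq = 431.4 Ω

Final answer: 431.4 Ω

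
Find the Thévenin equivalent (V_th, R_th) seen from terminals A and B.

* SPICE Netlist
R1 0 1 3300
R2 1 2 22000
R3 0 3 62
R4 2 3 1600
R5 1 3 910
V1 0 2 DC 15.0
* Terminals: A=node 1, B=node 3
Step 1 — V_th is the open-circuit voltage V_A - V_B (nothing connected across the terminals).
Nodal analysis, taking node 2 as the 0 V reference.
Source V1 fixes V_0 = 15 V.
KCL at each unknown node (sum of currents leaving = 0; resistances in Ω):
  Node 1: (V_1 - 15)/3300 + (V_1 - 0)/22000 + (V_1 - V_3)/910 = 0
  Node 3: (V_3 - 15)/62 + (V_3 - 0)/1600 + (V_3 - V_1)/910 = 0
Collecting terms (coefficients in siemens):
  0.001447·V_1 - 0.001099·V_3 = 0.004545
  0.01785·V_3 - 0.001099·V_1 = 0.2419
Determinant D = (0.001447)(0.01785) - (-0.001099)(-0.001099) = 0.00002463
V_1 = [(0.004545)(0.01785) - (-0.001099)(0.2419)]/D = 14.09 V
V_3 = [(0.001447)(0.2419) - (0.004545)(-0.001099)]/D = 14.42 V
V_th = V_1 - V_3 = 14.09 - 14.42 = -0.3311 V
Step 2 — R_th: zero the source — replace V1 by a short circuit (node 2 merges into node 0) — and find the resistance seen between A (node 1) and B (node 3).
Reduce the network between node 1 (A) and node 3 (B) by series/parallel combination:
  Rp1 = R1 ‖ R2 (parallel, both between nodes 0 and 1) = 1/(1/3300 + 1/22000) = 2870 Ω
  Rp2 = R3 ‖ R4 (parallel, both between nodes 0 and 3) = 1/(1/62 + 1/1600) = 59.69 Ω
  Rs1 = Rp1 + Rp2 (series, joined only at node 0) = 2870 + 59.69 = 2929 Ω
  Rp3 = R5 ‖ Rs1 (parallel, both between nodes 1 and 3) = 1/(1/910 + 1/2929) = 694.3 Ω
R_th = 694.3 Ω

Final answer: V_th = -0.3311 V, R_th = 694.3 Ω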